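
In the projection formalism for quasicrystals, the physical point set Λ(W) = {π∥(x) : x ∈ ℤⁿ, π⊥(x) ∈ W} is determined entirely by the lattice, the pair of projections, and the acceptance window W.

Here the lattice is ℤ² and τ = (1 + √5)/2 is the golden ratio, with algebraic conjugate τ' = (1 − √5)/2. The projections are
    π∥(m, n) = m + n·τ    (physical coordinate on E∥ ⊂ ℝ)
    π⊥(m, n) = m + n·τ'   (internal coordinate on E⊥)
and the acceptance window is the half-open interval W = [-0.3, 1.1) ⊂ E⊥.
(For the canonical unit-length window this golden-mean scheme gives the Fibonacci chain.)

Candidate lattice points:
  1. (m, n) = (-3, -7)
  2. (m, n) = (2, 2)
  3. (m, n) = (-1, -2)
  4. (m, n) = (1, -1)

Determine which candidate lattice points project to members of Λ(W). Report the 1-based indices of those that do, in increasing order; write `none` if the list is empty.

2, 3

Numerically τ ≈ 1.61803 and τ' = −1/τ ≈ -0.61803.
#1 (-3,-7): internal coord -3 + (-7)·τ' = +1.32624; +1.32624 ∉ [-0.3, 1.1) → out
#2 (2,2): internal coord 2 + (2)·τ' = +0.76393; +0.76393 ∈ [-0.3, 1.1) → IN Λ
#3 (-1,-2): internal coord -1 + (-2)·τ' = +0.23607; +0.23607 ∈ [-0.3, 1.1) → IN Λ
#4 (1,-1): internal coord 1 + (-1)·τ' = +1.61803; +1.61803 ∉ [-0.3, 1.1) → out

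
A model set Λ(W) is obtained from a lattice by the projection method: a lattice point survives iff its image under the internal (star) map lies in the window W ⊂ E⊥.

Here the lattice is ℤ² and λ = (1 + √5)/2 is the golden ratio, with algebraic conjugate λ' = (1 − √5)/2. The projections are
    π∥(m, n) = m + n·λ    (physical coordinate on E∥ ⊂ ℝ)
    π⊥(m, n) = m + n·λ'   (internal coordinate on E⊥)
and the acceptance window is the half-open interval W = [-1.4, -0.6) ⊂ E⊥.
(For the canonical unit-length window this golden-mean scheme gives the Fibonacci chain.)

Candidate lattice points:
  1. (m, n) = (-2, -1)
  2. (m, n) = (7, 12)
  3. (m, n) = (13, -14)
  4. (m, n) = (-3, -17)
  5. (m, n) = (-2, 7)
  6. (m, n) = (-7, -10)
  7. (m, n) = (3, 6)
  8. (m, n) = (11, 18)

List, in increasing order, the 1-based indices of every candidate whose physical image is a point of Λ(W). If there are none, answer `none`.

1, 6, 7

Numerically λ ≈ 1.6180 and λ' = −1/λ ≈ -0.6180.
candidate 1: (m,n)=(-2,-1) → π∥ = -2-1·λ ≈ -3.6180, π⊥ = -2-1·λ' ≈ -1.3820 ∈ [-1.4, -0.6) ⇒ IN Λ
candidate 2: (m,n)=(7,12) → π∥ = 7+12·λ ≈ 26.4164, π⊥ = 7+12·λ' ≈ -0.4164 ∉ [-1.4, -0.6) ⇒ out
candidate 3: (m,n)=(13,-14) → π∥ = 13-14·λ ≈ -9.6525, π⊥ = 13-14·λ' ≈ 21.6525 ∉ [-1.4, -0.6) ⇒ out
candidate 4: (m,n)=(-3,-17) → π∥ = -3-17·λ ≈ -30.5066, π⊥ = -3-17·λ' ≈ 7.5066 ∉ [-1.4, -0.6) ⇒ out
candidate 5: (m,n)=(-2,7) → π∥ = -2+7·λ ≈ 9.3262, π⊥ = -2+7·λ' ≈ -6.3262 ∉ [-1.4, -0.6) ⇒ out
candidate 6: (m,n)=(-7,-10) → π∥ = -7-10·λ ≈ -23.1803, π⊥ = -7-10·λ' ≈ -0.8197 ∈ [-1.4, -0.6) ⇒ IN Λ
candidate 7: (m,n)=(3,6) → π∥ = 3+6·λ ≈ 12.7082, π⊥ = 3+6·λ' ≈ -0.7082 ∈ [-1.4, -0.6) ⇒ IN Λ
candidate 8: (m,n)=(11,18) → π∥ = 11+18·λ ≈ 40.1246, π⊥ = 11+18·λ' ≈ -0.1246 ∉ [-1.4, -0.6) ⇒ out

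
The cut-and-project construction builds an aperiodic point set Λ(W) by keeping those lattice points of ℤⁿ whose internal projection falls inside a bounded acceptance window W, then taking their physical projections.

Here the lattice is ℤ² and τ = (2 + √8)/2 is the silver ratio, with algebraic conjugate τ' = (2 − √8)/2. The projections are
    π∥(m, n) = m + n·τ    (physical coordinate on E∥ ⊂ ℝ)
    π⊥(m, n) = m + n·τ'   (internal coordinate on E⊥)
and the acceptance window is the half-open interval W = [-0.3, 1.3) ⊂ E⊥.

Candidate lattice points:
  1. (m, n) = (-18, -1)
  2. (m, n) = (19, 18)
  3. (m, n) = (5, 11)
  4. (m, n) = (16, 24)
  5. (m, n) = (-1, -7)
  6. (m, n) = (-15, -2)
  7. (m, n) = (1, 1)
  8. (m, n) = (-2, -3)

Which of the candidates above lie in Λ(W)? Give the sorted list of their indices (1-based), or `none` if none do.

3, 7

Compute τ' = (2−√8)/2 = -0.41421, so π⊥(m,n) = m -0.41421·n.
candidate 1: (m,n)=(-18,-1) → π∥ = -18-1·τ ≈ -20.41421, π⊥ = -18-1·τ' ≈ -17.58579 ∉ [-0.3, 1.3) ⇒ out
candidate 2: (m,n)=(19,18) → π∥ = 19+18·τ ≈ 62.45584, π⊥ = 19+18·τ' ≈ 11.54416 ∉ [-0.3, 1.3) ⇒ out
candidate 3: (m,n)=(5,11) → π∥ = 5+11·τ ≈ 31.55635, π⊥ = 5+11·τ' ≈ 0.44365 ∈ [-0.3, 1.3) ⇒ IN Λ
candidate 4: (m,n)=(16,24) → π∥ = 16+24·τ ≈ 73.94113, π⊥ = 16+24·τ' ≈ 6.05887 ∉ [-0.3, 1.3) ⇒ out
candidate 5: (m,n)=(-1,-7) → π∥ = -1-7·τ ≈ -17.89949, π⊥ = -1-7·τ' ≈ 1.89949 ∉ [-0.3, 1.3) ⇒ out
candidate 6: (m,n)=(-15,-2) → π∥ = -15-2·τ ≈ -19.82843, π⊥ = -15-2·τ' ≈ -14.17157 ∉ [-0.3, 1.3) ⇒ out
candidate 7: (m,n)=(1,1) → π∥ = 1+1·τ ≈ 3.41421, π⊥ = 1+1·τ' ≈ 0.58579 ∈ [-0.3, 1.3) ⇒ IN Λ
candidate 8: (m,n)=(-2,-3) → π∥ = -2-3·τ ≈ -9.24264, π⊥ = -2-3·τ' ≈ -0.75736 ∉ [-0.3, 1.3) ⇒ out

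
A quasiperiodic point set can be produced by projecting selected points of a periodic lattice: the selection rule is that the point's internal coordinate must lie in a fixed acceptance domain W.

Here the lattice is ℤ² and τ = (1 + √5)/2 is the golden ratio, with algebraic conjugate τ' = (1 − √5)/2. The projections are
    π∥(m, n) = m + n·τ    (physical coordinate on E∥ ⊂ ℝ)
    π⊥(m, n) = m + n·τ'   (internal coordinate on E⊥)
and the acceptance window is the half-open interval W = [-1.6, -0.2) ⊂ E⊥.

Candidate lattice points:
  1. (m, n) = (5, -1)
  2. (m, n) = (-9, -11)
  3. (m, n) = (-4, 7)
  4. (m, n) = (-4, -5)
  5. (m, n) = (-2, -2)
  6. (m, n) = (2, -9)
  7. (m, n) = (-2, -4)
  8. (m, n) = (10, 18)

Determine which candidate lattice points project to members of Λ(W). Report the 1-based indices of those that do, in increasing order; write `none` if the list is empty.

τ' = (1−√5)/2 ≈ -0.61803.
[1] lift (5,-1): star map gives 5.61803; window check -1.6 ≤ 5.61803 < -0.2 is false → out
[2] lift (-9,-11): star map gives -2.20163; window check -1.6 ≤ -2.20163 < -0.2 is false → out
[3] lift (-4,7): star map gives -8.32624; window check -1.6 ≤ -8.32624 < -0.2 is false → out
[4] lift (-4,-5): star map gives -0.90983; window check -1.6 ≤ -0.90983 < -0.2 is true → IN Λ
[5] lift (-2,-2): star map gives -0.76393; window check -1.6 ≤ -0.76393 < -0.2 is true → IN Λ
[6] lift (2,-9): star map gives 7.56231; window check -1.6 ≤ 7.56231 < -0.2 is false → out
[7] lift (-2,-4): star map gives 0.47214; window check -1.6 ≤ 0.47214 < -0.2 is false → out
[8] lift (10,18): star map gives -1.12461; window check -1.6 ≤ -1.12461 < -0.2 is true → IN Λ

4, 5, 8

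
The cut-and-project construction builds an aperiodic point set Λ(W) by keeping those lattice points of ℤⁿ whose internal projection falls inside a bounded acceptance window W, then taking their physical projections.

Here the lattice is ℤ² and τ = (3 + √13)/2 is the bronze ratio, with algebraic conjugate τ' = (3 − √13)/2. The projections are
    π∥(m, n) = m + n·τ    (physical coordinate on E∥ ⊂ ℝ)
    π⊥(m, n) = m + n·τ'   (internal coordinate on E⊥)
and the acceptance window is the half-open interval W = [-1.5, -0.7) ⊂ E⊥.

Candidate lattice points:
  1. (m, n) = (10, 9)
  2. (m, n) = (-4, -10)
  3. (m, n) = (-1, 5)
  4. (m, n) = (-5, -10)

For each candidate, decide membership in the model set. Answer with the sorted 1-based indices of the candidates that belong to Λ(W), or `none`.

Numerically τ ≈ 3.302776 and τ' = −1/τ ≈ -0.302776.
[1] lift (10,9): star map gives 7.275019; window check -1.5 ≤ 7.275019 < -0.7 is false → out
[2] lift (-4,-10): star map gives -0.972244; window check -1.5 ≤ -0.972244 < -0.7 is true → IN Λ
[3] lift (-1,5): star map gives -2.513878; window check -1.5 ≤ -2.513878 < -0.7 is false → out
[4] lift (-5,-10): star map gives -1.972244; window check -1.5 ≤ -1.972244 < -0.7 is false → out

2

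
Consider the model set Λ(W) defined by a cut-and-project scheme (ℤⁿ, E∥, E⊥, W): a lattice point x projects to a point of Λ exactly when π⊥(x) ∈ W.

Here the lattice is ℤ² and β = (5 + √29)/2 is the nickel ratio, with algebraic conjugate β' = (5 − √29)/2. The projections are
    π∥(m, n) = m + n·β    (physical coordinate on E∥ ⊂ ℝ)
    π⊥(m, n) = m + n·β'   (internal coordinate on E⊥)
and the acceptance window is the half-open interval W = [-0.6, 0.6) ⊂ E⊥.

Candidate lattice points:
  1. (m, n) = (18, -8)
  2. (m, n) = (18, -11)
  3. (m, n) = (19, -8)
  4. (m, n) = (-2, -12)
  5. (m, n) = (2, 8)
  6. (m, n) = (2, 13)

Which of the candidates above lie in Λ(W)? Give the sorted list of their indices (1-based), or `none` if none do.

4, 5, 6

Compute β' = (5−√29)/2 = -0.1926, so π⊥(m,n) = m -0.1926·n.
candidate 1: (m,n)=(18,-8) → π∥ = 18-8·β ≈ -23.5407, π⊥ = 18-8·β' ≈ 19.5407 ∉ [-0.6, 0.6) ⇒ out
candidate 2: (m,n)=(18,-11) → π∥ = 18-11·β ≈ -39.1184, π⊥ = 18-11·β' ≈ 20.1184 ∉ [-0.6, 0.6) ⇒ out
candidate 3: (m,n)=(19,-8) → π∥ = 19-8·β ≈ -22.5407, π⊥ = 19-8·β' ≈ 20.5407 ∉ [-0.6, 0.6) ⇒ out
candidate 4: (m,n)=(-2,-12) → π∥ = -2-12·β ≈ -64.3110, π⊥ = -2-12·β' ≈ 0.3110 ∈ [-0.6, 0.6) ⇒ IN Λ
candidate 5: (m,n)=(2,8) → π∥ = 2+8·β ≈ 43.5407, π⊥ = 2+8·β' ≈ 0.4593 ∈ [-0.6, 0.6) ⇒ IN Λ
candidate 6: (m,n)=(2,13) → π∥ = 2+13·β ≈ 69.5036, π⊥ = 2+13·β' ≈ -0.5036 ∈ [-0.6, 0.6) ⇒ IN Λ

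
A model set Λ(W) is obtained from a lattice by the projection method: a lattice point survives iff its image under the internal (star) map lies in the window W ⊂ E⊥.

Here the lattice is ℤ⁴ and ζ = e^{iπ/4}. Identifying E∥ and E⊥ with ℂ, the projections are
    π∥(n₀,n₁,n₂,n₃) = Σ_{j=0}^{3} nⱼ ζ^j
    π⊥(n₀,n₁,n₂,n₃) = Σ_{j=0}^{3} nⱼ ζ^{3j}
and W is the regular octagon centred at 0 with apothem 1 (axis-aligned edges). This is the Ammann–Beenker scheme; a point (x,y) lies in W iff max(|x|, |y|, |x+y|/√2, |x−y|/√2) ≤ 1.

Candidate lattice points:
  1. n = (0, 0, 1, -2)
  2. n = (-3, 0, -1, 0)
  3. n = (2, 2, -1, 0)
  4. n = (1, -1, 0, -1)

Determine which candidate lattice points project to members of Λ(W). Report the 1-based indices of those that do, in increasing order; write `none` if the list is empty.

With ζ = e^{iπ/4} the internal vectors are ζ^0,ζ^3,ζ^6,ζ^9.
candidate 1: n = (0, 0, 1, -2) → π⊥ ≈ (-1.41421, -2.41421); max(|x|,|y|,|x±y|/√2) = 2.70711 > 1 ⇒ ∉ W
candidate 2: n = (-3, 0, -1, 0) → π⊥ ≈ (-3.00000, +1.00000); max(|x|,|y|,|x±y|/√2) = 3.00000 > 1 ⇒ ∉ W
candidate 3: n = (2, 2, -1, 0) → π⊥ ≈ (+0.58579, +2.41421); max(|x|,|y|,|x±y|/√2) = 2.41421 > 1 ⇒ ∉ W
candidate 4: n = (1, -1, 0, -1) → π⊥ ≈ (+1.00000, -1.41421); max(|x|,|y|,|x±y|/√2) = 1.70711 > 1 ⇒ ∉ W

none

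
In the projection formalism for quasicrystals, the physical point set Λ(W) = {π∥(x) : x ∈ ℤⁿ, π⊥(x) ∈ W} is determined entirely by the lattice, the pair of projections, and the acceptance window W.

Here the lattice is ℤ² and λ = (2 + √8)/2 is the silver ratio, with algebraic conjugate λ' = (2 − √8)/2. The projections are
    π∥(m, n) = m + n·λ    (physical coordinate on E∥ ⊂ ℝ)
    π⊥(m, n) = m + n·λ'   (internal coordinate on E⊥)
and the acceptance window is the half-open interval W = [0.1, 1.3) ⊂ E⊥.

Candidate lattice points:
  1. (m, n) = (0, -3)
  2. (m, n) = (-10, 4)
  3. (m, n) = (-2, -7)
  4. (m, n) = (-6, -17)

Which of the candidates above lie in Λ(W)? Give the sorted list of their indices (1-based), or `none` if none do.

Numerically λ ≈ 2.4142 and λ' = −1/λ ≈ -0.4142.
#1 (0,-3): internal coord 0 + (-3)·λ' = +1.2426; +1.2426 ∈ [0.1, 1.3) → IN Λ
#2 (-10,4): internal coord -10 + (4)·λ' = -11.6569; -11.6569 ∉ [0.1, 1.3) → out
#3 (-2,-7): internal coord -2 + (-7)·λ' = +0.8995; +0.8995 ∈ [0.1, 1.3) → IN Λ
#4 (-6,-17): internal coord -6 + (-17)·λ' = +1.0416; +1.0416 ∈ [0.1, 1.3) → IN Λ

1, 3, 4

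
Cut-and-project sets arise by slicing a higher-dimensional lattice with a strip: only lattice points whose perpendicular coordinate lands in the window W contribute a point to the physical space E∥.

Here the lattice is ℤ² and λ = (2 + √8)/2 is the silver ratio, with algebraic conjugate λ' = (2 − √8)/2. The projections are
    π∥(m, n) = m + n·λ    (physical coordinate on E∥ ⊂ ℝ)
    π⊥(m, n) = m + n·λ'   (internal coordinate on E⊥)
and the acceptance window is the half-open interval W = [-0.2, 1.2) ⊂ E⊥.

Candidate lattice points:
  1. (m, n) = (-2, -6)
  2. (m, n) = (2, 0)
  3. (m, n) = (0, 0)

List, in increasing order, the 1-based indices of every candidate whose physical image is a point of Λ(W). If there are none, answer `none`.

Numerically λ ≈ 2.41421 and λ' = −1/λ ≈ -0.41421.
[1] lift (-2,-6): star map gives 0.48528; window check -0.2 ≤ 0.48528 < 1.2 is true → IN Λ
[2] lift (2,0): star map gives 2.00000; window check -0.2 ≤ 2.00000 < 1.2 is false → out
[3] lift (0,0): star map gives 0.00000; window check -0.2 ≤ 0.00000 < 1.2 is true → IN Λ

1, 3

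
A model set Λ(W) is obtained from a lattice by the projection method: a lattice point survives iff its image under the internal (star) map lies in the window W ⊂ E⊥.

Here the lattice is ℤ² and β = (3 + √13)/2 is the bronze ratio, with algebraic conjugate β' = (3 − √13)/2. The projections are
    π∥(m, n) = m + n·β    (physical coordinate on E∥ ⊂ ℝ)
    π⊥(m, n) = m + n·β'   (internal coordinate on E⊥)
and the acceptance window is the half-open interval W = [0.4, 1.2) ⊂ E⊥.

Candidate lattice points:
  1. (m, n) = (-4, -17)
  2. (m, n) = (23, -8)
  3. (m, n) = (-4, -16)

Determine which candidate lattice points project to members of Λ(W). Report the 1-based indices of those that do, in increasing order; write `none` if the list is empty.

Numerically β ≈ 3.302776 and β' = −1/β ≈ -0.302776.
candidate 1: (m,n)=(-4,-17) → π∥ = -4-17·β ≈ -60.147186, π⊥ = -4-17·β' ≈ 1.147186 ∈ [0.4, 1.2) ⇒ IN Λ
candidate 2: (m,n)=(23,-8) → π∥ = 23-8·β ≈ -3.422205, π⊥ = 23-8·β' ≈ 25.422205 ∉ [0.4, 1.2) ⇒ out
candidate 3: (m,n)=(-4,-16) → π∥ = -4-16·β ≈ -56.844410, π⊥ = -4-16·β' ≈ 0.844410 ∈ [0.4, 1.2) ⇒ IN Λ

1, 3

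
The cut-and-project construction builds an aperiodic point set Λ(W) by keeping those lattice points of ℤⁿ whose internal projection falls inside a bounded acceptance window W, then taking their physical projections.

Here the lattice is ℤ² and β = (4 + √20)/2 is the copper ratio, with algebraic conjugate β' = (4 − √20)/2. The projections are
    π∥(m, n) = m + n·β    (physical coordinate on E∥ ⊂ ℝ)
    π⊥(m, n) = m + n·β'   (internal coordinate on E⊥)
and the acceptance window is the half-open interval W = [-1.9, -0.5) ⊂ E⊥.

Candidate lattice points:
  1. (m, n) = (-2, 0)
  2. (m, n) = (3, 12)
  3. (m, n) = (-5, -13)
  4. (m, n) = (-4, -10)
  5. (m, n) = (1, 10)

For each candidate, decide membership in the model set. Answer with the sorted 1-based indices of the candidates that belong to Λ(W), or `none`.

Numerically β ≈ 4.236068 and β' = −1/β ≈ -0.236068.
#1 (-2,0): internal coord -2 + (0)·β' = -2.000000; -2.000000 ∉ [-1.9, -0.5) → out
#2 (3,12): internal coord 3 + (12)·β' = +0.167184; +0.167184 ∉ [-1.9, -0.5) → out
#3 (-5,-13): internal coord -5 + (-13)·β' = -1.931116; -1.931116 ∉ [-1.9, -0.5) → out
#4 (-4,-10): internal coord -4 + (-10)·β' = -1.639320; -1.639320 ∈ [-1.9, -0.5) → IN Λ
#5 (1,10): internal coord 1 + (10)·β' = -1.360680; -1.360680 ∈ [-1.9, -0.5) → IN Λ

4, 5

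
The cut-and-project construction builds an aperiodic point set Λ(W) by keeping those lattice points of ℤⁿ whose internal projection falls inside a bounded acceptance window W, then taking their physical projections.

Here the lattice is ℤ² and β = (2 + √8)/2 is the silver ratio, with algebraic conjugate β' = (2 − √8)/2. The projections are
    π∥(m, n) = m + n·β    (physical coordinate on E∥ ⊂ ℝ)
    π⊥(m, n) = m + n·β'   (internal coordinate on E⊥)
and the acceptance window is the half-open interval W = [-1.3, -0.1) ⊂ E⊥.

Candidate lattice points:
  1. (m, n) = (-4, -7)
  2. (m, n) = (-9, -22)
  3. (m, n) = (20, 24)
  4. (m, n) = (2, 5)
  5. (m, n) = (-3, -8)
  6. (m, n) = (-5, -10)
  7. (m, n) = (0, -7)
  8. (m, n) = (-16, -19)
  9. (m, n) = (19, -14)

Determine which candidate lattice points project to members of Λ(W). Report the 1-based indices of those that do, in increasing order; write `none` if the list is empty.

Compute β' = (2−√8)/2 = -0.4142, so π⊥(m,n) = m -0.4142·n.
#1 (-4,-7): internal coord -4 + (-7)·β' = -1.1005; -1.1005 ∈ [-1.3, -0.1) → IN Λ
#2 (-9,-22): internal coord -9 + (-22)·β' = +0.1127; +0.1127 ∉ [-1.3, -0.1) → out
#3 (20,24): internal coord 20 + (24)·β' = +10.0589; +10.0589 ∉ [-1.3, -0.1) → out
#4 (2,5): internal coord 2 + (5)·β' = -0.0711; -0.0711 ∉ [-1.3, -0.1) → out
#5 (-3,-8): internal coord -3 + (-8)·β' = +0.3137; +0.3137 ∉ [-1.3, -0.1) → out
#6 (-5,-10): internal coord -5 + (-10)·β' = -0.8579; -0.8579 ∈ [-1.3, -0.1) → IN Λ
#7 (0,-7): internal coord 0 + (-7)·β' = +2.8995; +2.8995 ∉ [-1.3, -0.1) → out
#8 (-16,-19): internal coord -16 + (-19)·β' = -8.1299; -8.1299 ∉ [-1.3, -0.1) → out
#9 (19,-14): internal coord 19 + (-14)·β' = +24.7990; +24.7990 ∉ [-1.3, -0.1) → out

1, 6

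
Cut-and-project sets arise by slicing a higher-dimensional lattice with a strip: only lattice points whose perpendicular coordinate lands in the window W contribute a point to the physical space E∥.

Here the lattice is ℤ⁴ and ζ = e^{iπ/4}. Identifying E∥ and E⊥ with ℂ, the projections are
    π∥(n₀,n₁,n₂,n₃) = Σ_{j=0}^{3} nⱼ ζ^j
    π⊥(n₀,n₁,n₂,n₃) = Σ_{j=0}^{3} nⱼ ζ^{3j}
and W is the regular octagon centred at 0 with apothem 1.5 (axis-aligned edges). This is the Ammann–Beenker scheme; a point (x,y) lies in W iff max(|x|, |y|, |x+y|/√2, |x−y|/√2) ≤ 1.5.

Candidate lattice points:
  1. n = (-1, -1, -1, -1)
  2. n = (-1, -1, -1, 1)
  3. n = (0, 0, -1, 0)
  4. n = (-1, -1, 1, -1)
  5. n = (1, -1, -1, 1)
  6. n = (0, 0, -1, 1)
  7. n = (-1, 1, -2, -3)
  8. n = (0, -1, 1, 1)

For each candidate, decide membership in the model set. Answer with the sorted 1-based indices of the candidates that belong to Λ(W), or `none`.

Internal map: ζ^{3j} for j=0..3 gives (1,0), (−√2/2,√2/2), (0,−1), (√2/2,√2/2).
candidate 1: n = (-1, -1, -1, -1) → π⊥ ≈ (-1.00000, -0.41421); max(|x|,|y|,|x±y|/√2) = 1.00000 ≤ 1.5 ⇒ ∈ W
candidate 2: n = (-1, -1, -1, 1) → π⊥ ≈ (+0.41421, +1.00000); max(|x|,|y|,|x±y|/√2) = 1.00000 ≤ 1.5 ⇒ ∈ W
candidate 3: n = (0, 0, -1, 0) → π⊥ ≈ (+0.00000, +1.00000); max(|x|,|y|,|x±y|/√2) = 1.00000 ≤ 1.5 ⇒ ∈ W
candidate 4: n = (-1, -1, 1, -1) → π⊥ ≈ (-1.00000, -2.41421); max(|x|,|y|,|x±y|/√2) = 2.41421 > 1.5 ⇒ ∉ W
candidate 5: n = (1, -1, -1, 1) → π⊥ ≈ (+2.41421, +1.00000); max(|x|,|y|,|x±y|/√2) = 2.41421 > 1.5 ⇒ ∉ W
candidate 6: n = (0, 0, -1, 1) → π⊥ ≈ (+0.70711, +1.70711); max(|x|,|y|,|x±y|/√2) = 1.70711 > 1.5 ⇒ ∉ W
candidate 7: n = (-1, 1, -2, -3) → π⊥ ≈ (-3.82843, +0.58579); max(|x|,|y|,|x±y|/√2) = 3.82843 > 1.5 ⇒ ∉ W
candidate 8: n = (0, -1, 1, 1) → π⊥ ≈ (+1.41421, -1.00000); max(|x|,|y|,|x±y|/√2) = 1.70711 > 1.5 ⇒ ∉ W

1, 2, 3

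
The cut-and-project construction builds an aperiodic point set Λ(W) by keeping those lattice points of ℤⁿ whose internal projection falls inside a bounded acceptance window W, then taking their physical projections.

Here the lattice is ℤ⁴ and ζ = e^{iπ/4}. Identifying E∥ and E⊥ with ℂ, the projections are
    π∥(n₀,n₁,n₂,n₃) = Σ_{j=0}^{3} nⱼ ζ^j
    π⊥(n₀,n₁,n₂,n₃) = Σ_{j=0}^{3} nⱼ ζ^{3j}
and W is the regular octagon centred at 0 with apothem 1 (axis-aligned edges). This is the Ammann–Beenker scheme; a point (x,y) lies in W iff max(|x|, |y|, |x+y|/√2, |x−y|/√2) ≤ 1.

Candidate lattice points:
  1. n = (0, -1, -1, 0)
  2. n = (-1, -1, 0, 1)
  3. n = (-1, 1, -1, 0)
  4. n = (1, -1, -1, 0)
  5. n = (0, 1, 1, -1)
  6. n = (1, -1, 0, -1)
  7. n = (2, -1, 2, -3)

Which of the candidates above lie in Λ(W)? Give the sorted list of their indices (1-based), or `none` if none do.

With ζ = e^{iπ/4} the internal vectors are ζ^0,ζ^3,ζ^6,ζ^9.
candidate 1: n = (0, -1, -1, 0) → π⊥ ≈ (+0.70711, +0.29289); max(|x|,|y|,|x±y|/√2) = 0.70711 ≤ 1 ⇒ ∈ W
candidate 2: n = (-1, -1, 0, 1) → π⊥ ≈ (+0.41421, +0.00000); max(|x|,|y|,|x±y|/√2) = 0.41421 ≤ 1 ⇒ ∈ W
candidate 3: n = (-1, 1, -1, 0) → π⊥ ≈ (-1.70711, +1.70711); max(|x|,|y|,|x±y|/√2) = 2.41421 > 1 ⇒ ∉ W
candidate 4: n = (1, -1, -1, 0) → π⊥ ≈ (+1.70711, +0.29289); max(|x|,|y|,|x±y|/√2) = 1.70711 > 1 ⇒ ∉ W
candidate 5: n = (0, 1, 1, -1) → π⊥ ≈ (-1.41421, -1.00000); max(|x|,|y|,|x±y|/√2) = 1.70711 > 1 ⇒ ∉ W
candidate 6: n = (1, -1, 0, -1) → π⊥ ≈ (+1.00000, -1.41421); max(|x|,|y|,|x±y|/√2) = 1.70711 > 1 ⇒ ∉ W
candidate 7: n = (2, -1, 2, -3) → π⊥ ≈ (+0.58579, -4.82843); max(|x|,|y|,|x±y|/√2) = 4.82843 > 1 ⇒ ∉ W

1, 2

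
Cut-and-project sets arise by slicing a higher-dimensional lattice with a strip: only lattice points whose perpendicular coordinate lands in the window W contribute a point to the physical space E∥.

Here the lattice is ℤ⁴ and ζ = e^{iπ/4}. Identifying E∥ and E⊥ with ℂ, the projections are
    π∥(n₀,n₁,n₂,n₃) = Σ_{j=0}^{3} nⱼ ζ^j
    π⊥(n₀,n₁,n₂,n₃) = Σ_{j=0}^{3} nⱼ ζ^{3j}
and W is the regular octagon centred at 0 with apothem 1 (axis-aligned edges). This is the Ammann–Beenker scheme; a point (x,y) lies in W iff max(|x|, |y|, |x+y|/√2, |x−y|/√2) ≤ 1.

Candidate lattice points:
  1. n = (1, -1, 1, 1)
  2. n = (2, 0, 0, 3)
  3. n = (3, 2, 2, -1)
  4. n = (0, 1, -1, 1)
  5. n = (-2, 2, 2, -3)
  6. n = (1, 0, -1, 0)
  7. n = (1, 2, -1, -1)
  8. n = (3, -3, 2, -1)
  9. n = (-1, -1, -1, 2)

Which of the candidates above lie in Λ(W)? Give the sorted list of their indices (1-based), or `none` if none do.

With ζ = e^{iπ/4} the internal vectors are ζ^0,ζ^3,ζ^6,ζ^9.
candidate 1: n = (1, -1, 1, 1) → π⊥ ≈ (+2.4142, -1.0000); max(|x|,|y|,|x±y|/√2) = 2.4142 > 1 ⇒ ∉ W
candidate 2: n = (2, 0, 0, 3) → π⊥ ≈ (+4.1213, +2.1213); max(|x|,|y|,|x±y|/√2) = 4.4142 > 1 ⇒ ∉ W
candidate 3: n = (3, 2, 2, -1) → π⊥ ≈ (+0.8787, -1.2929); max(|x|,|y|,|x±y|/√2) = 1.5355 > 1 ⇒ ∉ W
candidate 4: n = (0, 1, -1, 1) → π⊥ ≈ (+0.0000, +2.4142); max(|x|,|y|,|x±y|/√2) = 2.4142 > 1 ⇒ ∉ W
candidate 5: n = (-2, 2, 2, -3) → π⊥ ≈ (-5.5355, -2.7071); max(|x|,|y|,|x±y|/√2) = 5.8284 > 1 ⇒ ∉ W
candidate 6: n = (1, 0, -1, 0) → π⊥ ≈ (+1.0000, +1.0000); max(|x|,|y|,|x±y|/√2) = 1.4142 > 1 ⇒ ∉ W
candidate 7: n = (1, 2, -1, -1) → π⊥ ≈ (-1.1213, +1.7071); max(|x|,|y|,|x±y|/√2) = 2.0000 > 1 ⇒ ∉ W
candidate 8: n = (3, -3, 2, -1) → π⊥ ≈ (+4.4142, -4.8284); max(|x|,|y|,|x±y|/√2) = 6.5355 > 1 ⇒ ∉ W
candidate 9: n = (-1, -1, -1, 2) → π⊥ ≈ (+1.1213, +1.7071); max(|x|,|y|,|x±y|/√2) = 2.0000 > 1 ⇒ ∉ W

none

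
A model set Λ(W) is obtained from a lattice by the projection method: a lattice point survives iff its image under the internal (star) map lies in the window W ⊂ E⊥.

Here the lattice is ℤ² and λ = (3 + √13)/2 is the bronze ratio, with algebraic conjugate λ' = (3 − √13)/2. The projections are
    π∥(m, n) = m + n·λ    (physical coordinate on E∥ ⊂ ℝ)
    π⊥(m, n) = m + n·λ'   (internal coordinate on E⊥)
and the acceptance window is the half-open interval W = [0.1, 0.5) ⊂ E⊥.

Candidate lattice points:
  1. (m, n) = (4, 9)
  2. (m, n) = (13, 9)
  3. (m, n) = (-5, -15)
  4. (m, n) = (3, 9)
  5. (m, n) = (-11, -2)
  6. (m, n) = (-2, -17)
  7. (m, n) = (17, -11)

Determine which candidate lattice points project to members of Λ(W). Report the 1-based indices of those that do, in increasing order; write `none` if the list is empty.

λ' = (3−√13)/2 ≈ -0.3028.
[1] lift (4,9): star map gives 1.2750; window check 0.1 ≤ 1.2750 < 0.5 is false → out
[2] lift (13,9): star map gives 10.2750; window check 0.1 ≤ 10.2750 < 0.5 is false → out
[3] lift (-5,-15): star map gives -0.4584; window check 0.1 ≤ -0.4584 < 0.5 is false → out
[4] lift (3,9): star map gives 0.2750; window check 0.1 ≤ 0.2750 < 0.5 is true → IN Λ
[5] lift (-11,-2): star map gives -10.3944; window check 0.1 ≤ -10.3944 < 0.5 is false → out
[6] lift (-2,-17): star map gives 3.1472; window check 0.1 ≤ 3.1472 < 0.5 is false → out
[7] lift (17,-11): star map gives 20.3305; window check 0.1 ≤ 20.3305 < 0.5 is false → out

4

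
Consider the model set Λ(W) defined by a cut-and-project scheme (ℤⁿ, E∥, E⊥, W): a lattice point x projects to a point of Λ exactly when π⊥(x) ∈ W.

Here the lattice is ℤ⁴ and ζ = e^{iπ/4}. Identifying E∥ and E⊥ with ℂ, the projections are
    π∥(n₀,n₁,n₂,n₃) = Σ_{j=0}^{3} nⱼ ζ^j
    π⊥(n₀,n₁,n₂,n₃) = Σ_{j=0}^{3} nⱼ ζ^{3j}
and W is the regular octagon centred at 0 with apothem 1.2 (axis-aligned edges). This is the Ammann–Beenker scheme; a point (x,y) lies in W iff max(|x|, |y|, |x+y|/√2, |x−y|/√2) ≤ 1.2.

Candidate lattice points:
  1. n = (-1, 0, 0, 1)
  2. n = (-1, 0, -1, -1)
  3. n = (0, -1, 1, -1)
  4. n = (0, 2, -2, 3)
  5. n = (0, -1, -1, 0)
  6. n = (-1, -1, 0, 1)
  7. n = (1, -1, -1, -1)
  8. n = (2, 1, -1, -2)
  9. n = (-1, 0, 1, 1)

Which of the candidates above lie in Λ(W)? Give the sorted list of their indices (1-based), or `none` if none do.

With ζ = e^{iπ/4} the internal vectors are ζ^0,ζ^3,ζ^6,ζ^9.
candidate 1: n = (-1, 0, 0, 1) → π⊥ ≈ (-0.2929, +0.7071); max(|x|,|y|,|x±y|/√2) = 0.7071 ≤ 1.2 ⇒ ∈ W
candidate 2: n = (-1, 0, -1, -1) → π⊥ ≈ (-1.7071, +0.2929); max(|x|,|y|,|x±y|/√2) = 1.7071 > 1.2 ⇒ ∉ W
candidate 3: n = (0, -1, 1, -1) → π⊥ ≈ (+0.0000, -2.4142); max(|x|,|y|,|x±y|/√2) = 2.4142 > 1.2 ⇒ ∉ W
candidate 4: n = (0, 2, -2, 3) → π⊥ ≈ (+0.7071, +5.5355); max(|x|,|y|,|x±y|/√2) = 5.5355 > 1.2 ⇒ ∉ W
candidate 5: n = (0, -1, -1, 0) → π⊥ ≈ (+0.7071, +0.2929); max(|x|,|y|,|x±y|/√2) = 0.7071 ≤ 1.2 ⇒ ∈ W
candidate 6: n = (-1, -1, 0, 1) → π⊥ ≈ (+0.4142, +0.0000); max(|x|,|y|,|x±y|/√2) = 0.4142 ≤ 1.2 ⇒ ∈ W
candidate 7: n = (1, -1, -1, -1) → π⊥ ≈ (+1.0000, -0.4142); max(|x|,|y|,|x±y|/√2) = 1.0000 ≤ 1.2 ⇒ ∈ W
candidate 8: n = (2, 1, -1, -2) → π⊥ ≈ (-0.1213, +0.2929); max(|x|,|y|,|x±y|/√2) = 0.2929 ≤ 1.2 ⇒ ∈ W
candidate 9: n = (-1, 0, 1, 1) → π⊥ ≈ (-0.2929, -0.2929); max(|x|,|y|,|x±y|/√2) = 0.4142 ≤ 1.2 ⇒ ∈ W

1, 5, 6, 7, 8, 9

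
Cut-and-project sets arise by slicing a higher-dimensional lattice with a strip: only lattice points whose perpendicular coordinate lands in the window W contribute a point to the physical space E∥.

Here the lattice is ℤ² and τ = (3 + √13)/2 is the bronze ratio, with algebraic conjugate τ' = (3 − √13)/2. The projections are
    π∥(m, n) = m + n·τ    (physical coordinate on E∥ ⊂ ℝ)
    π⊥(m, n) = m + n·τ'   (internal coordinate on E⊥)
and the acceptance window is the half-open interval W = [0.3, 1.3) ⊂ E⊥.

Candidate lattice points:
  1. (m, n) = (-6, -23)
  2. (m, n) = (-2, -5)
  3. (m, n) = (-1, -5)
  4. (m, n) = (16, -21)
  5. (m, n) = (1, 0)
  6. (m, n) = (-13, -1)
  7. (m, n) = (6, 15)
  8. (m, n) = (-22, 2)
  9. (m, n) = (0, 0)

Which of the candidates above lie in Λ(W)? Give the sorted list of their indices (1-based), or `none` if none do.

Compute τ' = (3−√13)/2 = -0.302776, so π⊥(m,n) = m -0.302776·n.
#1 (-6,-23): internal coord -6 + (-23)·τ' = +0.963840; +0.963840 ∈ [0.3, 1.3) → IN Λ
#2 (-2,-5): internal coord -2 + (-5)·τ' = -0.486122; -0.486122 ∉ [0.3, 1.3) → out
#3 (-1,-5): internal coord -1 + (-5)·τ' = +0.513878; +0.513878 ∈ [0.3, 1.3) → IN Λ
#4 (16,-21): internal coord 16 + (-21)·τ' = +22.358288; +22.358288 ∉ [0.3, 1.3) → out
#5 (1,0): internal coord 1 + (0)·τ' = +1.000000; +1.000000 ∈ [0.3, 1.3) → IN Λ
#6 (-13,-1): internal coord -13 + (-1)·τ' = -12.697224; -12.697224 ∉ [0.3, 1.3) → out
#7 (6,15): internal coord 6 + (15)·τ' = +1.458365; +1.458365 ∉ [0.3, 1.3) → out
#8 (-22,2): internal coord -22 + (2)·τ' = -22.605551; -22.605551 ∉ [0.3, 1.3) → out
#9 (0,0): internal coord 0 + (0)·τ' = +0.000000; +0.000000 ∉ [0.3, 1.3) → out

1, 3, 5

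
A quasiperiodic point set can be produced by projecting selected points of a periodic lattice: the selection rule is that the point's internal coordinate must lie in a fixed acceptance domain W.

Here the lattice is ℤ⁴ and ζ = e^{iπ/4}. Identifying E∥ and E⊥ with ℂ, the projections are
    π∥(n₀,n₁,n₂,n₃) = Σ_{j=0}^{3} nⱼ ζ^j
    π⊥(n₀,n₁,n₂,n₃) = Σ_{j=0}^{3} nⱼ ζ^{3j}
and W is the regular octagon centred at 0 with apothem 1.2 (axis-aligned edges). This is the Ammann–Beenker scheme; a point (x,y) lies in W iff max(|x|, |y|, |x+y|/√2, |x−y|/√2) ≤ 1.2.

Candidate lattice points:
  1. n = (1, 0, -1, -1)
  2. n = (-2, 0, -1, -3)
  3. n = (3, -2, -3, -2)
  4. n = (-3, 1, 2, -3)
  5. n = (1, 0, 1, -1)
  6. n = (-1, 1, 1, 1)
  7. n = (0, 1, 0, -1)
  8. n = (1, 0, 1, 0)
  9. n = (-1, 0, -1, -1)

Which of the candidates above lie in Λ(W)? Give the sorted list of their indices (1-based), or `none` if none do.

1, 6

π⊥(n) = n₀ + n₁ζ³ + n₂ζ⁶ + n₃ζ⁹ where ζ = e^{iπ/4}.
#1 (1, 0, -1, -1): internal (0.292893, 0.292893); octagon support 0.414214 vs apothem 1.2 → ∈ W
#2 (-2, 0, -1, -3): internal (-4.121320, -1.121320); octagon support 4.121320 vs apothem 1.2 → ∉ W
#3 (3, -2, -3, -2): internal (3.000000, 0.171573); octagon support 3.000000 vs apothem 1.2 → ∉ W
#4 (-3, 1, 2, -3): internal (-5.828427, -3.414214); octagon support 6.535534 vs apothem 1.2 → ∉ W
#5 (1, 0, 1, -1): internal (0.292893, -1.707107); octagon support 1.707107 vs apothem 1.2 → ∉ W
#6 (-1, 1, 1, 1): internal (-1.000000, 0.414214); octagon support 1.000000 vs apothem 1.2 → ∈ W
#7 (0, 1, 0, -1): internal (-1.414214, 0.000000); octagon support 1.414214 vs apothem 1.2 → ∉ W
#8 (1, 0, 1, 0): internal (1.000000, -1.000000); octagon support 1.414214 vs apothem 1.2 → ∉ W
#9 (-1, 0, -1, -1): internal (-1.707107, 0.292893); octagon support 1.707107 vs apothem 1.2 → ∉ W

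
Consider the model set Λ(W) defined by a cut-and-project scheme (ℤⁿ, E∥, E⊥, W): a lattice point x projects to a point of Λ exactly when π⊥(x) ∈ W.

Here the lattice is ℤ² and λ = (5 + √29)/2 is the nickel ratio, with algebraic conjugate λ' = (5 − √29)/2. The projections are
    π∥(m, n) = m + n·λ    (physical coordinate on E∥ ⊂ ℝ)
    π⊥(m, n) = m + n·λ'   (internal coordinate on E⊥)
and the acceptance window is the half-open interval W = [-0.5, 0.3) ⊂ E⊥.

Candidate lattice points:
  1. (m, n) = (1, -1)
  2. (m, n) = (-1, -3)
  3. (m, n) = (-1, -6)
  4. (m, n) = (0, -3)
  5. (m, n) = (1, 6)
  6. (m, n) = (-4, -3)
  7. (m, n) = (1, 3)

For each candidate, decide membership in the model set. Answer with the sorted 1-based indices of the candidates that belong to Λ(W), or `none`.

2, 3, 5

Compute λ' = (5−√29)/2 = -0.19258, so π⊥(m,n) = m -0.19258·n.
candidate 1: (m,n)=(1,-1) → π∥ = 1-1·λ ≈ -4.19258, π⊥ = 1-1·λ' ≈ 1.19258 ∉ [-0.5, 0.3) ⇒ out
candidate 2: (m,n)=(-1,-3) → π∥ = -1-3·λ ≈ -16.57775, π⊥ = -1-3·λ' ≈ -0.42225 ∈ [-0.5, 0.3) ⇒ IN Λ
candidate 3: (m,n)=(-1,-6) → π∥ = -1-6·λ ≈ -32.15549, π⊥ = -1-6·λ' ≈ 0.15549 ∈ [-0.5, 0.3) ⇒ IN Λ
candidate 4: (m,n)=(0,-3) → π∥ = 0-3·λ ≈ -15.57775, π⊥ = 0-3·λ' ≈ 0.57775 ∉ [-0.5, 0.3) ⇒ out
candidate 5: (m,n)=(1,6) → π∥ = 1+6·λ ≈ 32.15549, π⊥ = 1+6·λ' ≈ -0.15549 ∈ [-0.5, 0.3) ⇒ IN Λ
candidate 6: (m,n)=(-4,-3) → π∥ = -4-3·λ ≈ -19.57775, π⊥ = -4-3·λ' ≈ -3.42225 ∉ [-0.5, 0.3) ⇒ out
candidate 7: (m,n)=(1,3) → π∥ = 1+3·λ ≈ 16.57775, π⊥ = 1+3·λ' ≈ 0.42225 ∉ [-0.5, 0.3) ⇒ out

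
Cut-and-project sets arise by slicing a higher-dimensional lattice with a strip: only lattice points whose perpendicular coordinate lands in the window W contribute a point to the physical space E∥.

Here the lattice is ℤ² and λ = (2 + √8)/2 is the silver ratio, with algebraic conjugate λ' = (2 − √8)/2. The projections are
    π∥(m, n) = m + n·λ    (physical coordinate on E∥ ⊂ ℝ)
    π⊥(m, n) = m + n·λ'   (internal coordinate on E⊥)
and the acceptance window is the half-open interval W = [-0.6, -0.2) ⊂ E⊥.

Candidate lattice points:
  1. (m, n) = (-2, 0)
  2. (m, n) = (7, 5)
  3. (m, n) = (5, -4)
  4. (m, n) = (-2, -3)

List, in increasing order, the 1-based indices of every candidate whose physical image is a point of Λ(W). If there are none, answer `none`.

Numerically λ ≈ 2.414214 and λ' = −1/λ ≈ -0.414214.
#1 (-2,0): internal coord -2 + (0)·λ' = -2.000000; -2.000000 ∉ [-0.6, -0.2) → out
#2 (7,5): internal coord 7 + (5)·λ' = +4.928932; +4.928932 ∉ [-0.6, -0.2) → out
#3 (5,-4): internal coord 5 + (-4)·λ' = +6.656854; +6.656854 ∉ [-0.6, -0.2) → out
#4 (-2,-3): internal coord -2 + (-3)·λ' = -0.757359; -0.757359 ∉ [-0.6, -0.2) → out

none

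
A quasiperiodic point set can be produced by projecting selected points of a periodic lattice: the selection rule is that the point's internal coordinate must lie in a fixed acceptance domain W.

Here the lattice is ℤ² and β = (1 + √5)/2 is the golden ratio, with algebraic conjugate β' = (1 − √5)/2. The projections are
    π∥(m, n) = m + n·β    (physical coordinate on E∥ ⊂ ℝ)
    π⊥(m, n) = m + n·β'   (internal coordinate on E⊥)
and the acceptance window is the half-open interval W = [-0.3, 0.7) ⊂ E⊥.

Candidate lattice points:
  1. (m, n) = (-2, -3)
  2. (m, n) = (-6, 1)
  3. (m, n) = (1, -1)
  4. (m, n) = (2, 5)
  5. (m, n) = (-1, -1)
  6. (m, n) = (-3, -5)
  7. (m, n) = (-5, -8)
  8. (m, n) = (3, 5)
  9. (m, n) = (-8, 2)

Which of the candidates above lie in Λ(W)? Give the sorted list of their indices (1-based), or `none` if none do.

Numerically β ≈ 1.6180 and β' = −1/β ≈ -0.6180.
candidate 1: (m,n)=(-2,-3) → π∥ = -2-3·β ≈ -6.8541, π⊥ = -2-3·β' ≈ -0.1459 ∈ [-0.3, 0.7) ⇒ IN Λ
candidate 2: (m,n)=(-6,1) → π∥ = -6+1·β ≈ -4.3820, π⊥ = -6+1·β' ≈ -6.6180 ∉ [-0.3, 0.7) ⇒ out
candidate 3: (m,n)=(1,-1) → π∥ = 1-1·β ≈ -0.6180, π⊥ = 1-1·β' ≈ 1.6180 ∉ [-0.3, 0.7) ⇒ out
candidate 4: (m,n)=(2,5) → π∥ = 2+5·β ≈ 10.0902, π⊥ = 2+5·β' ≈ -1.0902 ∉ [-0.3, 0.7) ⇒ out
candidate 5: (m,n)=(-1,-1) → π∥ = -1-1·β ≈ -2.6180, π⊥ = -1-1·β' ≈ -0.3820 ∉ [-0.3, 0.7) ⇒ out
candidate 6: (m,n)=(-3,-5) → π∥ = -3-5·β ≈ -11.0902, π⊥ = -3-5·β' ≈ 0.0902 ∈ [-0.3, 0.7) ⇒ IN Λ
candidate 7: (m,n)=(-5,-8) → π∥ = -5-8·β ≈ -17.9443, π⊥ = -5-8·β' ≈ -0.0557 ∈ [-0.3, 0.7) ⇒ IN Λ
candidate 8: (m,n)=(3,5) → π∥ = 3+5·β ≈ 11.0902, π⊥ = 3+5·β' ≈ -0.0902 ∈ [-0.3, 0.7) ⇒ IN Λ
candidate 9: (m,n)=(-8,2) → π∥ = -8+2·β ≈ -4.7639, π⊥ = -8+2·β' ≈ -9.2361 ∉ [-0.3, 0.7) ⇒ out

1, 6, 7, 8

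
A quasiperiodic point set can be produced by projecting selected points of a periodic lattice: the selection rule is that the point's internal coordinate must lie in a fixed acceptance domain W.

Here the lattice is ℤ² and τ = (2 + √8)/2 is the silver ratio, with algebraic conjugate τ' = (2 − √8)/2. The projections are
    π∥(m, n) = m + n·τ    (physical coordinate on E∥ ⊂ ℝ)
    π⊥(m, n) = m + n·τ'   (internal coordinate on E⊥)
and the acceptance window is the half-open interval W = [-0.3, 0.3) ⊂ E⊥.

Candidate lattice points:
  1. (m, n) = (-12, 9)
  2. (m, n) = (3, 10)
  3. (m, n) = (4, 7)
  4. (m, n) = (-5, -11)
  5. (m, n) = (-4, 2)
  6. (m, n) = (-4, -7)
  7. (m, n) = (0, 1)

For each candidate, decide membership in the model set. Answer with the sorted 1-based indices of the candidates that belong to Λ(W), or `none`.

none

Numerically τ ≈ 2.414214 and τ' = −1/τ ≈ -0.414214.
#1 (-12,9): internal coord -12 + (9)·τ' = -15.727922; -15.727922 ∉ [-0.3, 0.3) → out
#2 (3,10): internal coord 3 + (10)·τ' = -1.142136; -1.142136 ∉ [-0.3, 0.3) → out
#3 (4,7): internal coord 4 + (7)·τ' = +1.100505; +1.100505 ∉ [-0.3, 0.3) → out
#4 (-5,-11): internal coord -5 + (-11)·τ' = -0.443651; -0.443651 ∉ [-0.3, 0.3) → out
#5 (-4,2): internal coord -4 + (2)·τ' = -4.828427; -4.828427 ∉ [-0.3, 0.3) → out
#6 (-4,-7): internal coord -4 + (-7)·τ' = -1.100505; -1.100505 ∉ [-0.3, 0.3) → out
#7 (0,1): internal coord 0 + (1)·τ' = -0.414214; -0.414214 ∉ [-0.3, 0.3) → out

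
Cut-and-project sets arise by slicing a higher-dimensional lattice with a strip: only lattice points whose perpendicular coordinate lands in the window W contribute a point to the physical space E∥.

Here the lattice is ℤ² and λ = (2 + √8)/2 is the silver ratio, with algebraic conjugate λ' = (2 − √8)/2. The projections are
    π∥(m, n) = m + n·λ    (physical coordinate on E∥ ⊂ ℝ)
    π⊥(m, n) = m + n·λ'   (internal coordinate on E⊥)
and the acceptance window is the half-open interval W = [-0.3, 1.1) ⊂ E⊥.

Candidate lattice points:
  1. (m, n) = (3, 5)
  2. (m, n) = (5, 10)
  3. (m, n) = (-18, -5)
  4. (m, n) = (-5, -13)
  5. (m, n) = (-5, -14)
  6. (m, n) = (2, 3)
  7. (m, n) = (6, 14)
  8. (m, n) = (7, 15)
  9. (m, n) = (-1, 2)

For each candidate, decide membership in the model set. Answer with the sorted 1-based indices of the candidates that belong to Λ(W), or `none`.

Numerically λ ≈ 2.414214 and λ' = −1/λ ≈ -0.414214.
candidate 1: (m,n)=(3,5) → π∥ = 3+5·λ ≈ 15.071068, π⊥ = 3+5·λ' ≈ 0.928932 ∈ [-0.3, 1.1) ⇒ IN Λ
candidate 2: (m,n)=(5,10) → π∥ = 5+10·λ ≈ 29.142136, π⊥ = 5+10·λ' ≈ 0.857864 ∈ [-0.3, 1.1) ⇒ IN Λ
candidate 3: (m,n)=(-18,-5) → π∥ = -18-5·λ ≈ -30.071068, π⊥ = -18-5·λ' ≈ -15.928932 ∉ [-0.3, 1.1) ⇒ out
candidate 4: (m,n)=(-5,-13) → π∥ = -5-13·λ ≈ -36.384776, π⊥ = -5-13·λ' ≈ 0.384776 ∈ [-0.3, 1.1) ⇒ IN Λ
candidate 5: (m,n)=(-5,-14) → π∥ = -5-14·λ ≈ -38.798990, π⊥ = -5-14·λ' ≈ 0.798990 ∈ [-0.3, 1.1) ⇒ IN Λ
candidate 6: (m,n)=(2,3) → π∥ = 2+3·λ ≈ 9.242641, π⊥ = 2+3·λ' ≈ 0.757359 ∈ [-0.3, 1.1) ⇒ IN Λ
candidate 7: (m,n)=(6,14) → π∥ = 6+14·λ ≈ 39.798990, π⊥ = 6+14·λ' ≈ 0.201010 ∈ [-0.3, 1.1) ⇒ IN Λ
candidate 8: (m,n)=(7,15) → π∥ = 7+15·λ ≈ 43.213203, π⊥ = 7+15·λ' ≈ 0.786797 ∈ [-0.3, 1.1) ⇒ IN Λ
candidate 9: (m,n)=(-1,2) → π∥ = -1+2·λ ≈ 3.828427, π⊥ = -1+2·λ' ≈ -1.828427 ∉ [-0.3, 1.1) ⇒ out

1, 2, 4, 5, 6, 7, 8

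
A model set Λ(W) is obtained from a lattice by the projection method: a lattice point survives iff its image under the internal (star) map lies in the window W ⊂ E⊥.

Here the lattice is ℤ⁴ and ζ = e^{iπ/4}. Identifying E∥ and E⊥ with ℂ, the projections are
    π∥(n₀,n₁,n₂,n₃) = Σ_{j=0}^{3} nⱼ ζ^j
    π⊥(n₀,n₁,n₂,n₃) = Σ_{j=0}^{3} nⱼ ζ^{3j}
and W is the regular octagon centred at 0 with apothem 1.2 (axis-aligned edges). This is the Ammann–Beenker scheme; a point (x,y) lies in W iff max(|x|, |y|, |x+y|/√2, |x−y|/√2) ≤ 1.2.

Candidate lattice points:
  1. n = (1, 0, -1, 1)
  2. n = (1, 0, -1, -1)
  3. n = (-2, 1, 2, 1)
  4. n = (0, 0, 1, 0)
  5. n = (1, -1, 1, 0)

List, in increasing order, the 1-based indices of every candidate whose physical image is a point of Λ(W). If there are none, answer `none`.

2, 4

π⊥(n) = n₀ + n₁ζ³ + n₂ζ⁶ + n₃ζ⁹ where ζ = e^{iπ/4}.
#1 (1, 0, -1, 1): internal (1.7071, 1.7071); octagon support 2.4142 vs apothem 1.2 → ∉ W
#2 (1, 0, -1, -1): internal (0.2929, 0.2929); octagon support 0.4142 vs apothem 1.2 → ∈ W
#3 (-2, 1, 2, 1): internal (-2.0000, -0.5858); octagon support 2.0000 vs apothem 1.2 → ∉ W
#4 (0, 0, 1, 0): internal (0.0000, -1.0000); octagon support 1.0000 vs apothem 1.2 → ∈ W
#5 (1, -1, 1, 0): internal (1.7071, -1.7071); octagon support 2.4142 vs apothem 1.2 → ∉ W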